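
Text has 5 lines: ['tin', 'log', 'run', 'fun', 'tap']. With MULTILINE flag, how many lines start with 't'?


With MULTILINE flag, ^ matches the start of each line.
Lines: ['tin', 'log', 'run', 'fun', 'tap']
Checking which lines start with 't':
  Line 1: 'tin' -> MATCH
  Line 2: 'log' -> no
  Line 3: 'run' -> no
  Line 4: 'fun' -> no
  Line 5: 'tap' -> MATCH
Matching lines: ['tin', 'tap']
Count: 2

2


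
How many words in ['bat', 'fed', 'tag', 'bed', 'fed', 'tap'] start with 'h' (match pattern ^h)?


Pattern ^h anchors to start of word. Check which words begin with 'h':
  'bat' -> no
  'fed' -> no
  'tag' -> no
  'bed' -> no
  'fed' -> no
  'tap' -> no
Matching words: []
Count: 0

0


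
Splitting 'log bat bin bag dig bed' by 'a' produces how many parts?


Splitting by 'a' breaks the string at each occurrence of the separator.
Text: 'log bat bin bag dig bed'
Parts after split:
  Part 1: 'log b'
  Part 2: 't bin b'
  Part 3: 'g dig bed'
Total parts: 3

3


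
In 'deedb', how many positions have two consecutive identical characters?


Looking for consecutive identical characters in 'deedb':
  pos 0-1: 'd' vs 'e' -> different
  pos 1-2: 'e' vs 'e' -> MATCH ('ee')
  pos 2-3: 'e' vs 'd' -> different
  pos 3-4: 'd' vs 'b' -> different
Consecutive identical pairs: ['ee']
Count: 1

1


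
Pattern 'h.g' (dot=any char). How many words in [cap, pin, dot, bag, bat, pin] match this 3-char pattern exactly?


Pattern 'h.g' means: starts with 'h', any single char, ends with 'g'.
Checking each word (must be exactly 3 chars):
  'cap' (len=3): no
  'pin' (len=3): no
  'dot' (len=3): no
  'bag' (len=3): no
  'bat' (len=3): no
  'pin' (len=3): no
Matching words: []
Total: 0

0


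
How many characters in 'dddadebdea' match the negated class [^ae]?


Negated class [^ae] matches any char NOT in {a, e}
Scanning 'dddadebdea':
  pos 0: 'd' -> MATCH
  pos 1: 'd' -> MATCH
  pos 2: 'd' -> MATCH
  pos 3: 'a' -> no (excluded)
  pos 4: 'd' -> MATCH
  pos 5: 'e' -> no (excluded)
  pos 6: 'b' -> MATCH
  pos 7: 'd' -> MATCH
  pos 8: 'e' -> no (excluded)
  pos 9: 'a' -> no (excluded)
Total matches: 6

6


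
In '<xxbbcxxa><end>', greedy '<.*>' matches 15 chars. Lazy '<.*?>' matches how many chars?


Greedy '<.*>' tries to match as MUCH as possible.
Lazy '<.*?>' tries to match as LITTLE as possible.

String: '<xxbbcxxa><end>'
Greedy '<.*>' starts at first '<' and extends to the LAST '>': '<xxbbcxxa><end>' (15 chars)
Lazy '<.*?>' starts at first '<' and stops at the FIRST '>': '<xxbbcxxa>' (10 chars)

10


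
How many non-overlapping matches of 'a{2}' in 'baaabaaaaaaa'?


Pattern 'a{2}' matches exactly 2 consecutive a's (greedy, non-overlapping).
String: 'baaabaaaaaaa'
Scanning for runs of a's:
  Run at pos 1: 'aaa' (length 3) -> 1 match(es)
  Run at pos 5: 'aaaaaaa' (length 7) -> 3 match(es)
Matches found: ['aa', 'aa', 'aa', 'aa']
Total: 4

4


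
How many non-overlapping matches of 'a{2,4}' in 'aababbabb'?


Pattern 'a{2,4}' matches between 2 and 4 consecutive a's (greedy).
String: 'aababbabb'
Finding runs of a's and applying greedy matching:
  Run at pos 0: 'aa' (length 2)
  Run at pos 3: 'a' (length 1)
  Run at pos 6: 'a' (length 1)
Matches: ['aa']
Count: 1

1


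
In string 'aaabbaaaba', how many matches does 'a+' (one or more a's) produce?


Pattern 'a+' matches one or more consecutive a's.
String: 'aaabbaaaba'
Scanning for runs of a:
  Match 1: 'aaa' (length 3)
  Match 2: 'aaa' (length 3)
  Match 3: 'a' (length 1)
Total matches: 3

3


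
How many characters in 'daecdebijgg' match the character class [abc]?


Character class [abc] matches any of: {a, b, c}
Scanning string 'daecdebijgg' character by character:
  pos 0: 'd' -> no
  pos 1: 'a' -> MATCH
  pos 2: 'e' -> no
  pos 3: 'c' -> MATCH
  pos 4: 'd' -> no
  pos 5: 'e' -> no
  pos 6: 'b' -> MATCH
  pos 7: 'i' -> no
  pos 8: 'j' -> no
  pos 9: 'g' -> no
  pos 10: 'g' -> no
Total matches: 3

3


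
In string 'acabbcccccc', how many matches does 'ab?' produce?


Pattern 'ab?' matches 'a' optionally followed by 'b'.
String: 'acabbcccccc'
Scanning left to right for 'a' then checking next char:
  Match 1: 'a' (a not followed by b)
  Match 2: 'ab' (a followed by b)
Total matches: 2

2


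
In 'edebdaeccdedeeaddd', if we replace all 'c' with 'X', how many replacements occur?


re.sub('c', 'X', text) replaces every occurrence of 'c' with 'X'.
Text: 'edebdaeccdedeeaddd'
Scanning for 'c':
  pos 7: 'c' -> replacement #1
  pos 8: 'c' -> replacement #2
Total replacements: 2

2


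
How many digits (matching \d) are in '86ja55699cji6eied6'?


\d matches any digit 0-9.
Scanning '86ja55699cji6eied6':
  pos 0: '8' -> DIGIT
  pos 1: '6' -> DIGIT
  pos 4: '5' -> DIGIT
  pos 5: '5' -> DIGIT
  pos 6: '6' -> DIGIT
  pos 7: '9' -> DIGIT
  pos 8: '9' -> DIGIT
  pos 12: '6' -> DIGIT
  pos 17: '6' -> DIGIT
Digits found: ['8', '6', '5', '5', '6', '9', '9', '6', '6']
Total: 9

9


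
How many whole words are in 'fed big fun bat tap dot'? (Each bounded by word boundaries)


Word boundaries (\b) mark the start/end of each word.
Text: 'fed big fun bat tap dot'
Splitting by whitespace:
  Word 1: 'fed'
  Word 2: 'big'
  Word 3: 'fun'
  Word 4: 'bat'
  Word 5: 'tap'
  Word 6: 'dot'
Total whole words: 6

6


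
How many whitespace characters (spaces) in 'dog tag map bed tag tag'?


\s matches whitespace characters (spaces, tabs, etc.).
Text: 'dog tag map bed tag tag'
This text has 6 words separated by spaces.
Number of spaces = number of words - 1 = 6 - 1 = 5

5


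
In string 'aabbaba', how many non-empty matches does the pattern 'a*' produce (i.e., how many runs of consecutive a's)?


Pattern 'a*' matches zero or more a's. We want non-empty runs of consecutive a's.
String: 'aabbaba'
Walking through the string to find runs of a's:
  Run 1: positions 0-1 -> 'aa'
  Run 2: positions 4-4 -> 'a'
  Run 3: positions 6-6 -> 'a'
Non-empty runs found: ['aa', 'a', 'a']
Count: 3

3


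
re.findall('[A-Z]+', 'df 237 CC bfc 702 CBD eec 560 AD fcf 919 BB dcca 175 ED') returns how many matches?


Pattern '[A-Z]+' finds one or more uppercase letters.
Text: 'df 237 CC bfc 702 CBD eec 560 AD fcf 919 BB dcca 175 ED'
Scanning for matches:
  Match 1: 'CC'
  Match 2: 'CBD'
  Match 3: 'AD'
  Match 4: 'BB'
  Match 5: 'ED'
Total matches: 5

5


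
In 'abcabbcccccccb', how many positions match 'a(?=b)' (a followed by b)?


Lookahead 'a(?=b)' matches 'a' only when followed by 'b'.
String: 'abcabbcccccccb'
Checking each position where char is 'a':
  pos 0: 'a' -> MATCH (next='b')
  pos 3: 'a' -> MATCH (next='b')
Matching positions: [0, 3]
Count: 2

2


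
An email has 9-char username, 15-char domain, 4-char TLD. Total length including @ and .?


An email address has format: username@domain.tld
Username length: 9
'@' character: 1
Domain length: 15
'.' character: 1
TLD length: 4
Total = 9 + 1 + 15 + 1 + 4 = 30

30


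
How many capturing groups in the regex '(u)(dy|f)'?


To count capturing groups, count each '(' that starts a group.
Pattern: '(u)(dy|f)'
Walking through the pattern:
  Position 0: '(' -> group #1
  Position 3: '(' -> group #2
Total capturing groups: 2

2


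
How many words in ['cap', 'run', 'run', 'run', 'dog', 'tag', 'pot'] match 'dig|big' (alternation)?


Alternation 'dig|big' matches either 'dig' or 'big'.
Checking each word:
  'cap' -> no
  'run' -> no
  'run' -> no
  'run' -> no
  'dog' -> no
  'tag' -> no
  'pot' -> no
Matches: []
Count: 0

0


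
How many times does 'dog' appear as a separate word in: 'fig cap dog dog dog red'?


Scanning each word for exact match 'dog':
  Word 1: 'fig' -> no
  Word 2: 'cap' -> no
  Word 3: 'dog' -> MATCH
  Word 4: 'dog' -> MATCH
  Word 5: 'dog' -> MATCH
  Word 6: 'red' -> no
Total matches: 3

3


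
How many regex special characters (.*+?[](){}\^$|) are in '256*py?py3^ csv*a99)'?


Regex special characters are: . * + ? [ ] ( ) { } \ ^ $ |
Scanning '256*py?py3^ csv*a99)':
  pos 3: '*' -> SPECIAL
  pos 6: '?' -> SPECIAL
  pos 10: '^' -> SPECIAL
  pos 15: '*' -> SPECIAL
  pos 19: ')' -> SPECIAL
Special chars found: ['*', '?', '^', '*', ')']
Total: 5

5


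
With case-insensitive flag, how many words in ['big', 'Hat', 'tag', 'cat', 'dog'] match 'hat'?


Case-insensitive matching: compare each word's lowercase form to 'hat'.
  'big' -> lower='big' -> no
  'Hat' -> lower='hat' -> MATCH
  'tag' -> lower='tag' -> no
  'cat' -> lower='cat' -> no
  'dog' -> lower='dog' -> no
Matches: ['Hat']
Count: 1

1


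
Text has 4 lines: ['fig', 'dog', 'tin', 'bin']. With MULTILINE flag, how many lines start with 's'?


With MULTILINE flag, ^ matches the start of each line.
Lines: ['fig', 'dog', 'tin', 'bin']
Checking which lines start with 's':
  Line 1: 'fig' -> no
  Line 2: 'dog' -> no
  Line 3: 'tin' -> no
  Line 4: 'bin' -> no
Matching lines: []
Count: 0

0


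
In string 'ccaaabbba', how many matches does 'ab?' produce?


Pattern 'ab?' matches 'a' optionally followed by 'b'.
String: 'ccaaabbba'
Scanning left to right for 'a' then checking next char:
  Match 1: 'a' (a not followed by b)
  Match 2: 'a' (a not followed by b)
  Match 3: 'ab' (a followed by b)
  Match 4: 'a' (a not followed by b)
Total matches: 4

4


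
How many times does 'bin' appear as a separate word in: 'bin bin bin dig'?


Scanning each word for exact match 'bin':
  Word 1: 'bin' -> MATCH
  Word 2: 'bin' -> MATCH
  Word 3: 'bin' -> MATCH
  Word 4: 'dig' -> no
Total matches: 3

3


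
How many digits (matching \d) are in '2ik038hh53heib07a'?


\d matches any digit 0-9.
Scanning '2ik038hh53heib07a':
  pos 0: '2' -> DIGIT
  pos 3: '0' -> DIGIT
  pos 4: '3' -> DIGIT
  pos 5: '8' -> DIGIT
  pos 8: '5' -> DIGIT
  pos 9: '3' -> DIGIT
  pos 14: '0' -> DIGIT
  pos 15: '7' -> DIGIT
Digits found: ['2', '0', '3', '8', '5', '3', '0', '7']
Total: 8

8


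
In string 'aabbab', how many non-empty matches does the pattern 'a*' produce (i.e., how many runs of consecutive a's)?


Pattern 'a*' matches zero or more a's. We want non-empty runs of consecutive a's.
String: 'aabbab'
Walking through the string to find runs of a's:
  Run 1: positions 0-1 -> 'aa'
  Run 2: positions 4-4 -> 'a'
Non-empty runs found: ['aa', 'a']
Count: 2

2


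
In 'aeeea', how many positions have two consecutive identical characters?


Looking for consecutive identical characters in 'aeeea':
  pos 0-1: 'a' vs 'e' -> different
  pos 1-2: 'e' vs 'e' -> MATCH ('ee')
  pos 2-3: 'e' vs 'e' -> MATCH ('ee')
  pos 3-4: 'e' vs 'a' -> different
Consecutive identical pairs: ['ee', 'ee']
Count: 2

2


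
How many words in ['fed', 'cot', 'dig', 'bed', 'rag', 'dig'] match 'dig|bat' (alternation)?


Alternation 'dig|bat' matches either 'dig' or 'bat'.
Checking each word:
  'fed' -> no
  'cot' -> no
  'dig' -> MATCH
  'bed' -> no
  'rag' -> no
  'dig' -> MATCH
Matches: ['dig', 'dig']
Count: 2

2


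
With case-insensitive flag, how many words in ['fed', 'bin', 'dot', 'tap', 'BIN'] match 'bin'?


Case-insensitive matching: compare each word's lowercase form to 'bin'.
  'fed' -> lower='fed' -> no
  'bin' -> lower='bin' -> MATCH
  'dot' -> lower='dot' -> no
  'tap' -> lower='tap' -> no
  'BIN' -> lower='bin' -> MATCH
Matches: ['bin', 'BIN']
Count: 2

2


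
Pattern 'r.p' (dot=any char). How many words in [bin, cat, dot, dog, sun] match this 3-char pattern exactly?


Pattern 'r.p' means: starts with 'r', any single char, ends with 'p'.
Checking each word (must be exactly 3 chars):
  'bin' (len=3): no
  'cat' (len=3): no
  'dot' (len=3): no
  'dog' (len=3): no
  'sun' (len=3): no
Matching words: []
Total: 0

0


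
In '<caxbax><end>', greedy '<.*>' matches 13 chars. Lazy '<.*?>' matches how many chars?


Greedy '<.*>' tries to match as MUCH as possible.
Lazy '<.*?>' tries to match as LITTLE as possible.

String: '<caxbax><end>'
Greedy '<.*>' starts at first '<' and extends to the LAST '>': '<caxbax><end>' (13 chars)
Lazy '<.*?>' starts at first '<' and stops at the FIRST '>': '<caxbax>' (8 chars)

8


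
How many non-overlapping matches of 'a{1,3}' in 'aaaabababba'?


Pattern 'a{1,3}' matches between 1 and 3 consecutive a's (greedy).
String: 'aaaabababba'
Finding runs of a's and applying greedy matching:
  Run at pos 0: 'aaaa' (length 4)
  Run at pos 5: 'a' (length 1)
  Run at pos 7: 'a' (length 1)
  Run at pos 10: 'a' (length 1)
Matches: ['aaa', 'a', 'a', 'a', 'a']
Count: 5

5


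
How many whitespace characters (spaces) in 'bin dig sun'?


\s matches whitespace characters (spaces, tabs, etc.).
Text: 'bin dig sun'
This text has 3 words separated by spaces.
Number of spaces = number of words - 1 = 3 - 1 = 2

2


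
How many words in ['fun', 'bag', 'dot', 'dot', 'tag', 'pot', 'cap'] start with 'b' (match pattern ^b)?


Pattern ^b anchors to start of word. Check which words begin with 'b':
  'fun' -> no
  'bag' -> MATCH (starts with 'b')
  'dot' -> no
  'dot' -> no
  'tag' -> no
  'pot' -> no
  'cap' -> no
Matching words: ['bag']
Count: 1

1


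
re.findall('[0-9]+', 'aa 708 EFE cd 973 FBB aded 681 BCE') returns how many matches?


Pattern '[0-9]+' finds one or more digits.
Text: 'aa 708 EFE cd 973 FBB aded 681 BCE'
Scanning for matches:
  Match 1: '708'
  Match 2: '973'
  Match 3: '681'
Total matches: 3

3


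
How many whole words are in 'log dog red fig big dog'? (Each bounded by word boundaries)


Word boundaries (\b) mark the start/end of each word.
Text: 'log dog red fig big dog'
Splitting by whitespace:
  Word 1: 'log'
  Word 2: 'dog'
  Word 3: 'red'
  Word 4: 'fig'
  Word 5: 'big'
  Word 6: 'dog'
Total whole words: 6

6


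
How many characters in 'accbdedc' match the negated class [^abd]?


Negated class [^abd] matches any char NOT in {a, b, d}
Scanning 'accbdedc':
  pos 0: 'a' -> no (excluded)
  pos 1: 'c' -> MATCH
  pos 2: 'c' -> MATCH
  pos 3: 'b' -> no (excluded)
  pos 4: 'd' -> no (excluded)
  pos 5: 'e' -> MATCH
  pos 6: 'd' -> no (excluded)
  pos 7: 'c' -> MATCH
Total matches: 4

4


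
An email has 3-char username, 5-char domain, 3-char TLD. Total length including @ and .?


An email address has format: username@domain.tld
Username length: 3
'@' character: 1
Domain length: 5
'.' character: 1
TLD length: 3
Total = 3 + 1 + 5 + 1 + 3 = 13

13


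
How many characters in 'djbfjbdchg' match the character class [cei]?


Character class [cei] matches any of: {c, e, i}
Scanning string 'djbfjbdchg' character by character:
  pos 0: 'd' -> no
  pos 1: 'j' -> no
  pos 2: 'b' -> no
  pos 3: 'f' -> no
  pos 4: 'j' -> no
  pos 5: 'b' -> no
  pos 6: 'd' -> no
  pos 7: 'c' -> MATCH
  pos 8: 'h' -> no
  pos 9: 'g' -> no
Total matches: 1

1


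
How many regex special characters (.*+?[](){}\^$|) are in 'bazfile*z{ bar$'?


Regex special characters are: . * + ? [ ] ( ) { } \ ^ $ |
Scanning 'bazfile*z{ bar$':
  pos 7: '*' -> SPECIAL
  pos 9: '{' -> SPECIAL
  pos 14: '$' -> SPECIAL
Special chars found: ['*', '{', '$']
Total: 3

3


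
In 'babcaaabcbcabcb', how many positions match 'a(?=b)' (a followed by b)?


Lookahead 'a(?=b)' matches 'a' only when followed by 'b'.
String: 'babcaaabcbcabcb'
Checking each position where char is 'a':
  pos 1: 'a' -> MATCH (next='b')
  pos 4: 'a' -> no (next='a')
  pos 5: 'a' -> no (next='a')
  pos 6: 'a' -> MATCH (next='b')
  pos 11: 'a' -> MATCH (next='b')
Matching positions: [1, 6, 11]
Count: 3

3


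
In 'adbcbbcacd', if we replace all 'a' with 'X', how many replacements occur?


re.sub('a', 'X', text) replaces every occurrence of 'a' with 'X'.
Text: 'adbcbbcacd'
Scanning for 'a':
  pos 0: 'a' -> replacement #1
  pos 7: 'a' -> replacement #2
Total replacements: 2

2


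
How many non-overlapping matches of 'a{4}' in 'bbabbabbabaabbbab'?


Pattern 'a{4}' matches exactly 4 consecutive a's (greedy, non-overlapping).
String: 'bbabbabbabaabbbab'
Scanning for runs of a's:
  Run at pos 2: 'a' (length 1) -> 0 match(es)
  Run at pos 5: 'a' (length 1) -> 0 match(es)
  Run at pos 8: 'a' (length 1) -> 0 match(es)
  Run at pos 10: 'aa' (length 2) -> 0 match(es)
  Run at pos 15: 'a' (length 1) -> 0 match(es)
Matches found: []
Total: 0

0


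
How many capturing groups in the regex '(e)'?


To count capturing groups, count each '(' that starts a group.
Pattern: '(e)'
Walking through the pattern:
  Position 0: '(' -> group #1
Total capturing groups: 1

1


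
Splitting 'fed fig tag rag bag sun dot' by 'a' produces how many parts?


Splitting by 'a' breaks the string at each occurrence of the separator.
Text: 'fed fig tag rag bag sun dot'
Parts after split:
  Part 1: 'fed fig t'
  Part 2: 'g r'
  Part 3: 'g b'
  Part 4: 'g sun dot'
Total parts: 4

4


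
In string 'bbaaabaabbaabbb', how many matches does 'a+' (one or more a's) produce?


Pattern 'a+' matches one or more consecutive a's.
String: 'bbaaabaabbaabbb'
Scanning for runs of a:
  Match 1: 'aaa' (length 3)
  Match 2: 'aa' (length 2)
  Match 3: 'aa' (length 2)
Total matches: 3

3


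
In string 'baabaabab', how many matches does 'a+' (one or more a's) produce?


Pattern 'a+' matches one or more consecutive a's.
String: 'baabaabab'
Scanning for runs of a:
  Match 1: 'aa' (length 2)
  Match 2: 'aa' (length 2)
  Match 3: 'a' (length 1)
Total matches: 3

3


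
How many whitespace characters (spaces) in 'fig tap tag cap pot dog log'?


\s matches whitespace characters (spaces, tabs, etc.).
Text: 'fig tap tag cap pot dog log'
This text has 7 words separated by spaces.
Number of spaces = number of words - 1 = 7 - 1 = 6

6


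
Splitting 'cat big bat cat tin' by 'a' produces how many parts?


Splitting by 'a' breaks the string at each occurrence of the separator.
Text: 'cat big bat cat tin'
Parts after split:
  Part 1: 'c'
  Part 2: 't big b'
  Part 3: 't c'
  Part 4: 't tin'
Total parts: 4

4


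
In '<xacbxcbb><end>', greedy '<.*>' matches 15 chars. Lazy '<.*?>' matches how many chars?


Greedy '<.*>' tries to match as MUCH as possible.
Lazy '<.*?>' tries to match as LITTLE as possible.

String: '<xacbxcbb><end>'
Greedy '<.*>' starts at first '<' and extends to the LAST '>': '<xacbxcbb><end>' (15 chars)
Lazy '<.*?>' starts at first '<' and stops at the FIRST '>': '<xacbxcbb>' (10 chars)

10


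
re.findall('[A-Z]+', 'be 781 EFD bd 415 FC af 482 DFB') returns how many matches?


Pattern '[A-Z]+' finds one or more uppercase letters.
Text: 'be 781 EFD bd 415 FC af 482 DFB'
Scanning for matches:
  Match 1: 'EFD'
  Match 2: 'FC'
  Match 3: 'DFB'
Total matches: 3

3


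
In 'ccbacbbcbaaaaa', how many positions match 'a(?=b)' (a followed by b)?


Lookahead 'a(?=b)' matches 'a' only when followed by 'b'.
String: 'ccbacbbcbaaaaa'
Checking each position where char is 'a':
  pos 3: 'a' -> no (next='c')
  pos 9: 'a' -> no (next='a')
  pos 10: 'a' -> no (next='a')
  pos 11: 'a' -> no (next='a')
  pos 12: 'a' -> no (next='a')
Matching positions: []
Count: 0

0


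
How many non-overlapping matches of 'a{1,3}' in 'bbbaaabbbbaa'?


Pattern 'a{1,3}' matches between 1 and 3 consecutive a's (greedy).
String: 'bbbaaabbbbaa'
Finding runs of a's and applying greedy matching:
  Run at pos 3: 'aaa' (length 3)
  Run at pos 10: 'aa' (length 2)
Matches: ['aaa', 'aa']
Count: 2

2


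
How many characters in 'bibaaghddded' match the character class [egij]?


Character class [egij] matches any of: {e, g, i, j}
Scanning string 'bibaaghddded' character by character:
  pos 0: 'b' -> no
  pos 1: 'i' -> MATCH
  pos 2: 'b' -> no
  pos 3: 'a' -> no
  pos 4: 'a' -> no
  pos 5: 'g' -> MATCH
  pos 6: 'h' -> no
  pos 7: 'd' -> no
  pos 8: 'd' -> no
  pos 9: 'd' -> no
  pos 10: 'e' -> MATCH
  pos 11: 'd' -> no
Total matches: 3

3


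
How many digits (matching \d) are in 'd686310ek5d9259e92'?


\d matches any digit 0-9.
Scanning 'd686310ek5d9259e92':
  pos 1: '6' -> DIGIT
  pos 2: '8' -> DIGIT
  pos 3: '6' -> DIGIT
  pos 4: '3' -> DIGIT
  pos 5: '1' -> DIGIT
  pos 6: '0' -> DIGIT
  pos 9: '5' -> DIGIT
  pos 11: '9' -> DIGIT
  pos 12: '2' -> DIGIT
  pos 13: '5' -> DIGIT
  pos 14: '9' -> DIGIT
  pos 16: '9' -> DIGIT
  pos 17: '2' -> DIGIT
Digits found: ['6', '8', '6', '3', '1', '0', '5', '9', '2', '5', '9', '9', '2']
Total: 13

13


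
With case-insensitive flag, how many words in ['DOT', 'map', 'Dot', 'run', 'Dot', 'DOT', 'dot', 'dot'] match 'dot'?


Case-insensitive matching: compare each word's lowercase form to 'dot'.
  'DOT' -> lower='dot' -> MATCH
  'map' -> lower='map' -> no
  'Dot' -> lower='dot' -> MATCH
  'run' -> lower='run' -> no
  'Dot' -> lower='dot' -> MATCH
  'DOT' -> lower='dot' -> MATCH
  'dot' -> lower='dot' -> MATCH
  'dot' -> lower='dot' -> MATCH
Matches: ['DOT', 'Dot', 'Dot', 'DOT', 'dot', 'dot']
Count: 6

6


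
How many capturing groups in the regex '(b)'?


To count capturing groups, count each '(' that starts a group.
Pattern: '(b)'
Walking through the pattern:
  Position 0: '(' -> group #1
Total capturing groups: 1

1


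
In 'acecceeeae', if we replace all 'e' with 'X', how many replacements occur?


re.sub('e', 'X', text) replaces every occurrence of 'e' with 'X'.
Text: 'acecceeeae'
Scanning for 'e':
  pos 2: 'e' -> replacement #1
  pos 5: 'e' -> replacement #2
  pos 6: 'e' -> replacement #3
  pos 7: 'e' -> replacement #4
  pos 9: 'e' -> replacement #5
Total replacements: 5

5


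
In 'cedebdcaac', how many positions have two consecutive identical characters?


Looking for consecutive identical characters in 'cedebdcaac':
  pos 0-1: 'c' vs 'e' -> different
  pos 1-2: 'e' vs 'd' -> different
  pos 2-3: 'd' vs 'e' -> different
  pos 3-4: 'e' vs 'b' -> different
  pos 4-5: 'b' vs 'd' -> different
  pos 5-6: 'd' vs 'c' -> different
  pos 6-7: 'c' vs 'a' -> different
  pos 7-8: 'a' vs 'a' -> MATCH ('aa')
  pos 8-9: 'a' vs 'c' -> different
Consecutive identical pairs: ['aa']
Count: 1

1


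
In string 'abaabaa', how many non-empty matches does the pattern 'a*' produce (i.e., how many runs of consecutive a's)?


Pattern 'a*' matches zero or more a's. We want non-empty runs of consecutive a's.
String: 'abaabaa'
Walking through the string to find runs of a's:
  Run 1: positions 0-0 -> 'a'
  Run 2: positions 2-3 -> 'aa'
  Run 3: positions 5-6 -> 'aa'
Non-empty runs found: ['a', 'aa', 'aa']
Count: 3

3


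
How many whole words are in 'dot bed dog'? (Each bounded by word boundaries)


Word boundaries (\b) mark the start/end of each word.
Text: 'dot bed dog'
Splitting by whitespace:
  Word 1: 'dot'
  Word 2: 'bed'
  Word 3: 'dog'
Total whole words: 3

3


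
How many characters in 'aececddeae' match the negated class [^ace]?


Negated class [^ace] matches any char NOT in {a, c, e}
Scanning 'aececddeae':
  pos 0: 'a' -> no (excluded)
  pos 1: 'e' -> no (excluded)
  pos 2: 'c' -> no (excluded)
  pos 3: 'e' -> no (excluded)
  pos 4: 'c' -> no (excluded)
  pos 5: 'd' -> MATCH
  pos 6: 'd' -> MATCH
  pos 7: 'e' -> no (excluded)
  pos 8: 'a' -> no (excluded)
  pos 9: 'e' -> no (excluded)
Total matches: 2

2


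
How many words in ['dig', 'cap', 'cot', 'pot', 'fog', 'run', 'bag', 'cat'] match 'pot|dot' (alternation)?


Alternation 'pot|dot' matches either 'pot' or 'dot'.
Checking each word:
  'dig' -> no
  'cap' -> no
  'cot' -> no
  'pot' -> MATCH
  'fog' -> no
  'run' -> no
  'bag' -> no
  'cat' -> no
Matches: ['pot']
Count: 1

1


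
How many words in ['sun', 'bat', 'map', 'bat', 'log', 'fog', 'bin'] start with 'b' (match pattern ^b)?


Pattern ^b anchors to start of word. Check which words begin with 'b':
  'sun' -> no
  'bat' -> MATCH (starts with 'b')
  'map' -> no
  'bat' -> MATCH (starts with 'b')
  'log' -> no
  'fog' -> no
  'bin' -> MATCH (starts with 'b')
Matching words: ['bat', 'bat', 'bin']
Count: 3

3


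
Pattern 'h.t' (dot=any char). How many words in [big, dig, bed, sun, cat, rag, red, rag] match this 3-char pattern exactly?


Pattern 'h.t' means: starts with 'h', any single char, ends with 't'.
Checking each word (must be exactly 3 chars):
  'big' (len=3): no
  'dig' (len=3): no
  'bed' (len=3): no
  'sun' (len=3): no
  'cat' (len=3): no
  'rag' (len=3): no
  'red' (len=3): no
  'rag' (len=3): no
Matching words: []
Total: 0

0


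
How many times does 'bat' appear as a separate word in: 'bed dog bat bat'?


Scanning each word for exact match 'bat':
  Word 1: 'bed' -> no
  Word 2: 'dog' -> no
  Word 3: 'bat' -> MATCH
  Word 4: 'bat' -> MATCH
Total matches: 2

2


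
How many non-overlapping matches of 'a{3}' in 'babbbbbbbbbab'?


Pattern 'a{3}' matches exactly 3 consecutive a's (greedy, non-overlapping).
String: 'babbbbbbbbbab'
Scanning for runs of a's:
  Run at pos 1: 'a' (length 1) -> 0 match(es)
  Run at pos 11: 'a' (length 1) -> 0 match(es)
Matches found: []
Total: 0

0


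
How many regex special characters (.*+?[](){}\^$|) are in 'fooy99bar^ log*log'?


Regex special characters are: . * + ? [ ] ( ) { } \ ^ $ |
Scanning 'fooy99bar^ log*log':
  pos 9: '^' -> SPECIAL
  pos 14: '*' -> SPECIAL
Special chars found: ['^', '*']
Total: 2

2


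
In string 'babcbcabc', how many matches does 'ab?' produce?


Pattern 'ab?' matches 'a' optionally followed by 'b'.
String: 'babcbcabc'
Scanning left to right for 'a' then checking next char:
  Match 1: 'ab' (a followed by b)
  Match 2: 'ab' (a followed by b)
Total matches: 2

2


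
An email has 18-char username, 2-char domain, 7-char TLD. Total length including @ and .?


An email address has format: username@domain.tld
Username length: 18
'@' character: 1
Domain length: 2
'.' character: 1
TLD length: 7
Total = 18 + 1 + 2 + 1 + 7 = 29

29


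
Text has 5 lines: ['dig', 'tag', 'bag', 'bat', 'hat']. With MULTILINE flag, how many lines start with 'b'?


With MULTILINE flag, ^ matches the start of each line.
Lines: ['dig', 'tag', 'bag', 'bat', 'hat']
Checking which lines start with 'b':
  Line 1: 'dig' -> no
  Line 2: 'tag' -> no
  Line 3: 'bag' -> MATCH
  Line 4: 'bat' -> MATCH
  Line 5: 'hat' -> no
Matching lines: ['bag', 'bat']
Count: 2

2


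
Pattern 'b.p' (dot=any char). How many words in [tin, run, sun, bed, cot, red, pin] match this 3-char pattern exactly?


Pattern 'b.p' means: starts with 'b', any single char, ends with 'p'.
Checking each word (must be exactly 3 chars):
  'tin' (len=3): no
  'run' (len=3): no
  'sun' (len=3): no
  'bed' (len=3): no
  'cot' (len=3): no
  'red' (len=3): no
  'pin' (len=3): no
Matching words: []
Total: 0

0


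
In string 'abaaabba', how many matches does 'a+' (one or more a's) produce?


Pattern 'a+' matches one or more consecutive a's.
String: 'abaaabba'
Scanning for runs of a:
  Match 1: 'a' (length 1)
  Match 2: 'aaa' (length 3)
  Match 3: 'a' (length 1)
Total matches: 3

3


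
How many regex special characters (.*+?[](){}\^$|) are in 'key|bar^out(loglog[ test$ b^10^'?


Regex special characters are: . * + ? [ ] ( ) { } \ ^ $ |
Scanning 'key|bar^out(loglog[ test$ b^10^':
  pos 3: '|' -> SPECIAL
  pos 7: '^' -> SPECIAL
  pos 11: '(' -> SPECIAL
  pos 18: '[' -> SPECIAL
  pos 24: '$' -> SPECIAL
  pos 27: '^' -> SPECIAL
  pos 30: '^' -> SPECIAL
Special chars found: ['|', '^', '(', '[', '$', '^', '^']
Total: 7

7


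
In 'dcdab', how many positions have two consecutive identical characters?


Looking for consecutive identical characters in 'dcdab':
  pos 0-1: 'd' vs 'c' -> different
  pos 1-2: 'c' vs 'd' -> different
  pos 2-3: 'd' vs 'a' -> different
  pos 3-4: 'a' vs 'b' -> different
Consecutive identical pairs: []
Count: 0

0


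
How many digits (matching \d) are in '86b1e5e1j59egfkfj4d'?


\d matches any digit 0-9.
Scanning '86b1e5e1j59egfkfj4d':
  pos 0: '8' -> DIGIT
  pos 1: '6' -> DIGIT
  pos 3: '1' -> DIGIT
  pos 5: '5' -> DIGIT
  pos 7: '1' -> DIGIT
  pos 9: '5' -> DIGIT
  pos 10: '9' -> DIGIT
  pos 17: '4' -> DIGIT
Digits found: ['8', '6', '1', '5', '1', '5', '9', '4']
Total: 8

8


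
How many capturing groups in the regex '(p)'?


To count capturing groups, count each '(' that starts a group.
Pattern: '(p)'
Walking through the pattern:
  Position 0: '(' -> group #1
Total capturing groups: 1

1


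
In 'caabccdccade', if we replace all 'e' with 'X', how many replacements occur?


re.sub('e', 'X', text) replaces every occurrence of 'e' with 'X'.
Text: 'caabccdccade'
Scanning for 'e':
  pos 11: 'e' -> replacement #1
Total replacements: 1

1


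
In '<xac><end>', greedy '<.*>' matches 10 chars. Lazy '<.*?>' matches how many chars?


Greedy '<.*>' tries to match as MUCH as possible.
Lazy '<.*?>' tries to match as LITTLE as possible.

String: '<xac><end>'
Greedy '<.*>' starts at first '<' and extends to the LAST '>': '<xac><end>' (10 chars)
Lazy '<.*?>' starts at first '<' and stops at the FIRST '>': '<xac>' (5 chars)

5


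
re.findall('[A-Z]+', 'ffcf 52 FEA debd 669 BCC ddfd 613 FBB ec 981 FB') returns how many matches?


Pattern '[A-Z]+' finds one or more uppercase letters.
Text: 'ffcf 52 FEA debd 669 BCC ddfd 613 FBB ec 981 FB'
Scanning for matches:
  Match 1: 'FEA'
  Match 2: 'BCC'
  Match 3: 'FBB'
  Match 4: 'FB'
Total matches: 4

4


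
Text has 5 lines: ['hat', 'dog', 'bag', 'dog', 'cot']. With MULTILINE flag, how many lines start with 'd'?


With MULTILINE flag, ^ matches the start of each line.
Lines: ['hat', 'dog', 'bag', 'dog', 'cot']
Checking which lines start with 'd':
  Line 1: 'hat' -> no
  Line 2: 'dog' -> MATCH
  Line 3: 'bag' -> no
  Line 4: 'dog' -> MATCH
  Line 5: 'cot' -> no
Matching lines: ['dog', 'dog']
Count: 2

2


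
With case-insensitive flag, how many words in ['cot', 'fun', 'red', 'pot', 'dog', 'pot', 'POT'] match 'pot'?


Case-insensitive matching: compare each word's lowercase form to 'pot'.
  'cot' -> lower='cot' -> no
  'fun' -> lower='fun' -> no
  'red' -> lower='red' -> no
  'pot' -> lower='pot' -> MATCH
  'dog' -> lower='dog' -> no
  'pot' -> lower='pot' -> MATCH
  'POT' -> lower='pot' -> MATCH
Matches: ['pot', 'pot', 'POT']
Count: 3

3


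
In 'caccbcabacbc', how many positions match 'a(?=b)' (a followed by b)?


Lookahead 'a(?=b)' matches 'a' only when followed by 'b'.
String: 'caccbcabacbc'
Checking each position where char is 'a':
  pos 1: 'a' -> no (next='c')
  pos 6: 'a' -> MATCH (next='b')
  pos 8: 'a' -> no (next='c')
Matching positions: [6]
Count: 1

1


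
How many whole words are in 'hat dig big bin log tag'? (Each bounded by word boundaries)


Word boundaries (\b) mark the start/end of each word.
Text: 'hat dig big bin log tag'
Splitting by whitespace:
  Word 1: 'hat'
  Word 2: 'dig'
  Word 3: 'big'
  Word 4: 'bin'
  Word 5: 'log'
  Word 6: 'tag'
Total whole words: 6

6


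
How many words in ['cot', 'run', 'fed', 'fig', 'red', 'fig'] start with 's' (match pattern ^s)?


Pattern ^s anchors to start of word. Check which words begin with 's':
  'cot' -> no
  'run' -> no
  'fed' -> no
  'fig' -> no
  'red' -> no
  'fig' -> no
Matching words: []
Count: 0

0


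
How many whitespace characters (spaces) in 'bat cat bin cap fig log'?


\s matches whitespace characters (spaces, tabs, etc.).
Text: 'bat cat bin cap fig log'
This text has 6 words separated by spaces.
Number of spaces = number of words - 1 = 6 - 1 = 5

5


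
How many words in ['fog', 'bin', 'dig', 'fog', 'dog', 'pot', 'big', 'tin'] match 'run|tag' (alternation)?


Alternation 'run|tag' matches either 'run' or 'tag'.
Checking each word:
  'fog' -> no
  'bin' -> no
  'dig' -> no
  'fog' -> no
  'dog' -> no
  'pot' -> no
  'big' -> no
  'tin' -> no
Matches: []
Count: 0

0


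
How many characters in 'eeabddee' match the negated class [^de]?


Negated class [^de] matches any char NOT in {d, e}
Scanning 'eeabddee':
  pos 0: 'e' -> no (excluded)
  pos 1: 'e' -> no (excluded)
  pos 2: 'a' -> MATCH
  pos 3: 'b' -> MATCH
  pos 4: 'd' -> no (excluded)
  pos 5: 'd' -> no (excluded)
  pos 6: 'e' -> no (excluded)
  pos 7: 'e' -> no (excluded)
Total matches: 2

2


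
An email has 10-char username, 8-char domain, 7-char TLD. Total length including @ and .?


An email address has format: username@domain.tld
Username length: 10
'@' character: 1
Domain length: 8
'.' character: 1
TLD length: 7
Total = 10 + 1 + 8 + 1 + 7 = 27

27


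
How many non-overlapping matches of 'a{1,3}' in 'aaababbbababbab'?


Pattern 'a{1,3}' matches between 1 and 3 consecutive a's (greedy).
String: 'aaababbbababbab'
Finding runs of a's and applying greedy matching:
  Run at pos 0: 'aaa' (length 3)
  Run at pos 4: 'a' (length 1)
  Run at pos 8: 'a' (length 1)
  Run at pos 10: 'a' (length 1)
  Run at pos 13: 'a' (length 1)
Matches: ['aaa', 'a', 'a', 'a', 'a']
Count: 5

5


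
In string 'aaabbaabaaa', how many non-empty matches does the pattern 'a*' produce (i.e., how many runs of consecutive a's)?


Pattern 'a*' matches zero or more a's. We want non-empty runs of consecutive a's.
String: 'aaabbaabaaa'
Walking through the string to find runs of a's:
  Run 1: positions 0-2 -> 'aaa'
  Run 2: positions 5-6 -> 'aa'
  Run 3: positions 8-10 -> 'aaa'
Non-empty runs found: ['aaa', 'aa', 'aaa']
Count: 3

3


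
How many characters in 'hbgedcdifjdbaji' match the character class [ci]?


Character class [ci] matches any of: {c, i}
Scanning string 'hbgedcdifjdbaji' character by character:
  pos 0: 'h' -> no
  pos 1: 'b' -> no
  pos 2: 'g' -> no
  pos 3: 'e' -> no
  pos 4: 'd' -> no
  pos 5: 'c' -> MATCH
  pos 6: 'd' -> no
  pos 7: 'i' -> MATCH
  pos 8: 'f' -> no
  pos 9: 'j' -> no
  pos 10: 'd' -> no
  pos 11: 'b' -> no
  pos 12: 'a' -> no
  pos 13: 'j' -> no
  pos 14: 'i' -> MATCH
Total matches: 3

3


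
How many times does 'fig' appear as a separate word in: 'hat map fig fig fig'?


Scanning each word for exact match 'fig':
  Word 1: 'hat' -> no
  Word 2: 'map' -> no
  Word 3: 'fig' -> MATCH
  Word 4: 'fig' -> MATCH
  Word 5: 'fig' -> MATCH
Total matches: 3

3


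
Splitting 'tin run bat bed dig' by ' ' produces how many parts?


Splitting by ' ' breaks the string at each occurrence of the separator.
Text: 'tin run bat bed dig'
Parts after split:
  Part 1: 'tin'
  Part 2: 'run'
  Part 3: 'bat'
  Part 4: 'bed'
  Part 5: 'dig'
Total parts: 5

5


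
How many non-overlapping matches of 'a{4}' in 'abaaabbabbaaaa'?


Pattern 'a{4}' matches exactly 4 consecutive a's (greedy, non-overlapping).
String: 'abaaabbabbaaaa'
Scanning for runs of a's:
  Run at pos 0: 'a' (length 1) -> 0 match(es)
  Run at pos 2: 'aaa' (length 3) -> 0 match(es)
  Run at pos 7: 'a' (length 1) -> 0 match(es)
  Run at pos 10: 'aaaa' (length 4) -> 1 match(es)
Matches found: ['aaaa']
Total: 1

1


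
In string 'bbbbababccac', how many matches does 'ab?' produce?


Pattern 'ab?' matches 'a' optionally followed by 'b'.
String: 'bbbbababccac'
Scanning left to right for 'a' then checking next char:
  Match 1: 'ab' (a followed by b)
  Match 2: 'ab' (a followed by b)
  Match 3: 'a' (a not followed by b)
Total matches: 3

3


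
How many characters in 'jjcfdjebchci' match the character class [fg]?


Character class [fg] matches any of: {f, g}
Scanning string 'jjcfdjebchci' character by character:
  pos 0: 'j' -> no
  pos 1: 'j' -> no
  pos 2: 'c' -> no
  pos 3: 'f' -> MATCH
  pos 4: 'd' -> no
  pos 5: 'j' -> no
  pos 6: 'e' -> no
  pos 7: 'b' -> no
  pos 8: 'c' -> no
  pos 9: 'h' -> no
  pos 10: 'c' -> no
  pos 11: 'i' -> no
Total matches: 1

1


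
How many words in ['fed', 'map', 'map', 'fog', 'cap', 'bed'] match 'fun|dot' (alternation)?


Alternation 'fun|dot' matches either 'fun' or 'dot'.
Checking each word:
  'fed' -> no
  'map' -> no
  'map' -> no
  'fog' -> no
  'cap' -> no
  'bed' -> no
Matches: []
Count: 0

0


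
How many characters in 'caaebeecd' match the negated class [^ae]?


Negated class [^ae] matches any char NOT in {a, e}
Scanning 'caaebeecd':
  pos 0: 'c' -> MATCH
  pos 1: 'a' -> no (excluded)
  pos 2: 'a' -> no (excluded)
  pos 3: 'e' -> no (excluded)
  pos 4: 'b' -> MATCH
  pos 5: 'e' -> no (excluded)
  pos 6: 'e' -> no (excluded)
  pos 7: 'c' -> MATCH
  pos 8: 'd' -> MATCH
Total matches: 4

4


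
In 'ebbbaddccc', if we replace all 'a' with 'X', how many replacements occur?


re.sub('a', 'X', text) replaces every occurrence of 'a' with 'X'.
Text: 'ebbbaddccc'
Scanning for 'a':
  pos 4: 'a' -> replacement #1
Total replacements: 1

1


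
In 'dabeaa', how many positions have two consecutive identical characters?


Looking for consecutive identical characters in 'dabeaa':
  pos 0-1: 'd' vs 'a' -> different
  pos 1-2: 'a' vs 'b' -> different
  pos 2-3: 'b' vs 'e' -> different
  pos 3-4: 'e' vs 'a' -> different
  pos 4-5: 'a' vs 'a' -> MATCH ('aa')
Consecutive identical pairs: ['aa']
Count: 1

1


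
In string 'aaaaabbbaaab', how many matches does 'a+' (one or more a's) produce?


Pattern 'a+' matches one or more consecutive a's.
String: 'aaaaabbbaaab'
Scanning for runs of a:
  Match 1: 'aaaaa' (length 5)
  Match 2: 'aaa' (length 3)
Total matches: 2

2


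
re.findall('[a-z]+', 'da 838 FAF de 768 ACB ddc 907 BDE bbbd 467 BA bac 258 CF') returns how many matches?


Pattern '[a-z]+' finds one or more lowercase letters.
Text: 'da 838 FAF de 768 ACB ddc 907 BDE bbbd 467 BA bac 258 CF'
Scanning for matches:
  Match 1: 'da'
  Match 2: 'de'
  Match 3: 'ddc'
  Match 4: 'bbbd'
  Match 5: 'bac'
Total matches: 5

5


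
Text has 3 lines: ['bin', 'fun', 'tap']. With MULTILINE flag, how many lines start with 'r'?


With MULTILINE flag, ^ matches the start of each line.
Lines: ['bin', 'fun', 'tap']
Checking which lines start with 'r':
  Line 1: 'bin' -> no
  Line 2: 'fun' -> no
  Line 3: 'tap' -> no
Matching lines: []
Count: 0

0


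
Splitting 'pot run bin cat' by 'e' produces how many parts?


Splitting by 'e' breaks the string at each occurrence of the separator.
Text: 'pot run bin cat'
Parts after split:
  Part 1: 'pot run bin cat'
Total parts: 1

1


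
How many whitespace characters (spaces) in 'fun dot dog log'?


\s matches whitespace characters (spaces, tabs, etc.).
Text: 'fun dot dog log'
This text has 4 words separated by spaces.
Number of spaces = number of words - 1 = 4 - 1 = 3

3


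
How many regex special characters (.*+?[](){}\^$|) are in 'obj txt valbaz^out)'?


Regex special characters are: . * + ? [ ] ( ) { } \ ^ $ |
Scanning 'obj txt valbaz^out)':
  pos 14: '^' -> SPECIAL
  pos 18: ')' -> SPECIAL
Special chars found: ['^', ')']
Total: 2

2


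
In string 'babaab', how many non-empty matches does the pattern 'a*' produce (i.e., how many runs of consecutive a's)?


Pattern 'a*' matches zero or more a's. We want non-empty runs of consecutive a's.
String: 'babaab'
Walking through the string to find runs of a's:
  Run 1: positions 1-1 -> 'a'
  Run 2: positions 3-4 -> 'aa'
Non-empty runs found: ['a', 'aa']
Count: 2

2


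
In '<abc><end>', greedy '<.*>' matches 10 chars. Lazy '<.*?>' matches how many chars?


Greedy '<.*>' tries to match as MUCH as possible.
Lazy '<.*?>' tries to match as LITTLE as possible.

String: '<abc><end>'
Greedy '<.*>' starts at first '<' and extends to the LAST '>': '<abc><end>' (10 chars)
Lazy '<.*?>' starts at first '<' and stops at the FIRST '>': '<abc>' (5 chars)

5


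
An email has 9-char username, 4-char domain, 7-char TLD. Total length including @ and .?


An email address has format: username@domain.tld
Username length: 9
'@' character: 1
Domain length: 4
'.' character: 1
TLD length: 7
Total = 9 + 1 + 4 + 1 + 7 = 22

22


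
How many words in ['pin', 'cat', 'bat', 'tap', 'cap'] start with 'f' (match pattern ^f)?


Pattern ^f anchors to start of word. Check which words begin with 'f':
  'pin' -> no
  'cat' -> no
  'bat' -> no
  'tap' -> no
  'cap' -> no
Matching words: []
Count: 0

0


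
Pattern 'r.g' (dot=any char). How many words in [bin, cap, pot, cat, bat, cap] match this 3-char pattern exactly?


Pattern 'r.g' means: starts with 'r', any single char, ends with 'g'.
Checking each word (must be exactly 3 chars):
  'bin' (len=3): no
  'cap' (len=3): no
  'pot' (len=3): no
  'cat' (len=3): no
  'bat' (len=3): no
  'cap' (len=3): no
Matching words: []
Total: 0

0


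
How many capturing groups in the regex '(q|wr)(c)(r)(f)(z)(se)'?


To count capturing groups, count each '(' that starts a group.
Pattern: '(q|wr)(c)(r)(f)(z)(se)'
Walking through the pattern:
  Position 0: '(' -> group #1
  Position 6: '(' -> group #2
  Position 9: '(' -> group #3
  Position 12: '(' -> group #4
  Position 15: '(' -> group #5
  Position 18: '(' -> group #6
Total capturing groups: 6

6
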